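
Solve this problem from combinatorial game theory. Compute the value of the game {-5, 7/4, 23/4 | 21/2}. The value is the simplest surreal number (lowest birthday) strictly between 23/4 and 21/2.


Left options: {-5, 7/4, 23/4}, max = 23/4
Right options: {21/2}, min = 21/2
All options are numbers and max(Left) < min(Right), so by the simplicity theorem the value is the simplest (earliest-born) number strictly between 23/4 and 21/2.
Integers 6 through 10 all lie strictly between 23/4 and 21/2.
Among integers, the simplest (lowest birthday = smallest |n|; 0 is born on day 0, +-n on day n) is 6.
No non-integer in the interval can be simpler: if x is a non-integer in the interval, then floor(x) or ceil(x) also lies in the interval (the interval contains an integer), and both are proper prefixes of x's sign expansion, i.e. born earlier. So the game value is 6.
Game value = 6

6


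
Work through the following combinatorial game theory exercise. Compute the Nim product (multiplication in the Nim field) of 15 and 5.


Nim multiplication is bilinear over XOR: (u XOR v) * w = (u*w) XOR (v*w).
So we split each operand into its bit components and XOR the pairwise Nim products.
15 = 1 + 2 + 4 + 8 (as XOR of powers of 2).
5 = 1 + 4 (as XOR of powers of 2).
Using the standard Nim-product table on single bits:
  2*2 = 3,   2*4 = 8,   2*8 = 12,
  4*4 = 6,   4*8 = 11,  8*8 = 13,
and  1*x = x (identity), k*l = l*k (commutative).
Pairwise Nim products:
  1 * 1 = 1
  1 * 4 = 4
  2 * 1 = 2
  2 * 4 = 8
  4 * 1 = 4
  4 * 4 = 6
  8 * 1 = 8
  8 * 4 = 11
XOR them: 1 XOR 4 XOR 2 XOR 8 XOR 4 XOR 6 XOR 8 XOR 11 = 14.
Result: 15 * 5 = 14 (in Nim).

14


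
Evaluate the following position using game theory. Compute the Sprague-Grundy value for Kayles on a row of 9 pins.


Kayles: a move removes 1 or 2 adjacent pins from a contiguous row.
Removing pins from a row of k leaves two independent rows (a, b) with a + b = k - 1 (one pin) or a + b = k - 2 (two pins); an end removal gives a = 0.
By Sprague-Grundy, G(k) = mex{ G(a) XOR G(b) } over all these splits. G(0) = 0.
G(1): splits (0,0):0^0=0 -> mex({0}) = 1
G(2): splits (0,1):0^1=1 (0,0):0^0=0 -> mex({0, 1}) = 2
G(3): splits (0,2):0^2=2 (1,1):1^1=0 (0,1):0^1=1 -> mex({0, 1, 2}) = 3
G(4): splits (0,3):0^3=3 (1,2):1^2=3 (0,2):0^2=2 (1,1):1^1=0 -> mex({0, 2, 3}) = 1
G(5): splits (0,4):0^1=1 (1,3):1^3=2 (2,2):2^2=0 (0,3):0^3=3 (1,2):1^2=3 -> mex({0, 1, 2, 3}) = 4
G(6) = mex({0, 1, 2, 4}) = 3
G(7) = mex({0, 1, 3, 4, 5}) = 2
G(8) = mex({0, 2, 3, 5, 6}) = 1
G(9) = mex({0, 1, 2, 3, 6, 7}) = 4
Therefore G(9) = 4.

4


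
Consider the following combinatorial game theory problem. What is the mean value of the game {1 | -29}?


Game = {1 | -29}, a switch {a | b} with numbers a > b.
Its thermograph has left wall a - t and right wall b + t, which meet at t = (a - b)/2, where both equal (a + b)/2. So the mast (mean value) is at (a + b)/2.
Mean = (1 + (-29))/2 = -28/2 = -14

-14


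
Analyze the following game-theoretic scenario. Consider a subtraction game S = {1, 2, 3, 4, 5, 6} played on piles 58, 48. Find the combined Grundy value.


Subtraction set: {1, 2, 3, 4, 5, 6}
For this subtraction set, G(n) = n mod 7 (period = max + 1 = 7).
Pile 1 (size 58): G(58) = 58 mod 7 = 2
Pile 2 (size 48): G(48) = 48 mod 7 = 6
Total Grundy value = XOR of all: 2 XOR 6 = 4

4


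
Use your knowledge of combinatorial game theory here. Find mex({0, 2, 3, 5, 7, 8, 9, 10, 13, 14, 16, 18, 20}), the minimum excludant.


Set = {0, 2, 3, 5, 7, 8, 9, 10, 13, 14, 16, 18, 20}
0 is in the set.
1 is NOT in the set. This is the mex.
mex = 1

1


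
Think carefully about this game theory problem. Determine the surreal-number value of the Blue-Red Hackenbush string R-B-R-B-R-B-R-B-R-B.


Edges (from ground): R-B-R-B-R-B-R-B-R-B
By Berlekamp's sign-expansion rule, a Blue-Red Hackenbush stalk has the value of the surreal number whose sign sequence is the edge sequence with B -> + and R -> -.
Sign sequence: -+-+-+-+-+
Trace the sign expansion in the surreal number tree, starting from 0:
Edge 1: R (sign -) -> bounds (-inf, 0), value = -1
Edge 2: B (sign +) -> bounds (-1, 0), value = -1/2
Edge 3: R (sign -) -> bounds (-1, -1/2), value = -3/4
Edge 4: B (sign +) -> bounds (-3/4, -1/2), value = -5/8
Edge 5: R (sign -) -> bounds (-3/4, -5/8), value = -11/16
Edge 6: B (sign +) -> bounds (-11/16, -5/8), value = -21/32
Edge 7: R (sign -) -> bounds (-11/16, -21/32), value = -43/64
Edge 8: B (sign +) -> bounds (-43/64, -21/32), value = -85/128
Edge 9: R (sign -) -> bounds (-43/64, -85/128), value = -171/256
Edge 10: B (sign +) -> bounds (-171/256, -85/128), value = -341/512
Game value = -341/512

-341/512


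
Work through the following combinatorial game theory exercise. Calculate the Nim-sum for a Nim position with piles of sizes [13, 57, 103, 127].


We need the XOR (exclusive or) of all pile sizes.
After XOR-ing pile 1 (size 13): 0 XOR 13 = 13
After XOR-ing pile 2 (size 57): 13 XOR 57 = 52
After XOR-ing pile 3 (size 103): 52 XOR 103 = 83
After XOR-ing pile 4 (size 127): 83 XOR 127 = 44
The Nim-value of this position is 44.

44


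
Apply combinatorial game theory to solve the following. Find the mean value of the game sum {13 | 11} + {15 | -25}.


G1 = {13 | 11}, G2 = {15 | -25}
Each is a switch {a | b} with numbers a > b; its mean value is (a + b)/2, and mean value is additive over game sums: m(G1 + G2) = m(G1) + m(G2).
Mean of G1 = (13 + (11))/2 = 24/2 = 12
Mean of G2 = (15 + (-25))/2 = -10/2 = -5
Mean of G1 + G2 = 12 + -5 = 7

7


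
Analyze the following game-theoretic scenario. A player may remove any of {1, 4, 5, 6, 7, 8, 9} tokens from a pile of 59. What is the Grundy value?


The subtraction set is S = {1, 4, 5, 6, 7, 8, 9}.
G(k) = mex{ G(k - s) : s in S, s <= k }. We compute iteratively: G(0) = 0.
G(1) = mex({0}) = 1
G(2) = mex({1}) = 0
G(3) = mex({0}) = 1
G(4) = mex({0, 1}) = 2
G(5) = mex({0, 1, 2}) = 3
G(6) = mex({0, 1, 3}) = 2
G(7) = mex({0, 1, 2}) = 3
G(8) = mex({0, 1, 2, 3}) = 4
G(9) = mex({0, 1, 2, 3, 4}) = 5
G(10) = mex({0, 1, 2, 3, 5}) = 4
G(11) = mex({0, 1, 2, 3, 4}) = 5
G(12) = mex({1, 2, 3, 4, 5}) = 0
G(13) = mex({0, 2, 3, 4, 5}) = 1
G(14) = mex({1, 2, 3, 4, 5}) = 0
G(15) = mex({0, 2, 3, 4, 5}) = 1
G(16) = mex({0, 1, 3, 4, 5}) = 2
G(17) = mex({0, 1, 2, 4, 5}) = 3
G(18) = mex({0, 1, 3, 4, 5}) = 2
G(19) = mex({0, 1, 2, 4, 5}) = 3
G(20) = mex({0, 1, 2, 3, 5}) = 4
Observe that G(12)..G(20) = 0, 1, 0, 1, 2, 3, 2, 3, 4 repeats G(0)..G(8) = 0, 1, 0, 1, 2, 3, 2, 3, 4.
For k >= max(S) = 9, G(k) is determined by the previous 9 values G(k-9)..G(k-1); a window of 9 consecutive values has recurred shifted by 12, so by induction G(k + 12) = G(k) for all k >= 0: the sequence is periodic from the start with period 12.
One period: G(0..11) = 0, 1, 0, 1, 2, 3, 2, 3, 4, 5, 4, 5.
59 mod 12 = 11, so G(59) = G(11) = 5.

5


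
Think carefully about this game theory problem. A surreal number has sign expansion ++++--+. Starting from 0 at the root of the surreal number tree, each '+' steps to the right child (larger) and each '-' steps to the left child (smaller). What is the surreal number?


Sign expansion: ++++--+
Rule: track bounds (lo, hi), initially (-inf, +inf). On '+', the current value becomes lo and we move to the simplest number in (value, hi): value + 1 if hi = +inf, otherwise the midpoint (value + hi)/2. On '-', the current value becomes hi and we move to value - 1 if lo = -inf, otherwise the midpoint (lo + value)/2.
Start at 0.
Step 1: sign = +, move right. Bounds: (0, +inf). Value = 1
Step 2: sign = +, move right. Bounds: (1, +inf). Value = 2
Step 3: sign = +, move right. Bounds: (2, +inf). Value = 3
Step 4: sign = +, move right. Bounds: (3, +inf). Value = 4
Step 5: sign = -, move left. Bounds: (3, 4). Value = 7/2
Step 6: sign = -, move left. Bounds: (3, 7/2). Value = 13/4
Step 7: sign = +, move right. Bounds: (13/4, 7/2). Value = 27/8
The surreal number with sign expansion ++++--+ is 27/8.

27/8


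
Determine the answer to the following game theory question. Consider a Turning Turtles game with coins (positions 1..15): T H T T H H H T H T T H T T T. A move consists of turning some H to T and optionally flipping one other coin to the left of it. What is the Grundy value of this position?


Coins: T H T T H H H T H T T H T T T
Key fact: a single head at position k behaves exactly like a Nim heap of size k (turning it to T and optionally flipping a coin at j < k corresponds to moving the heap from k to j, or to 0), and heads combine as a disjunctive sum (two heads at the same place would cancel, matching j XOR j = 0). So the Nim-value is the XOR of the 1-indexed positions of the heads.
Face-up positions (1-indexed): [2, 5, 6, 7, 9, 12]
XOR 0 with 2: 0 XOR 2 = 2
XOR 2 with 5: 2 XOR 5 = 7
XOR 7 with 6: 7 XOR 6 = 1
XOR 1 with 7: 1 XOR 7 = 6
XOR 6 with 9: 6 XOR 9 = 15
XOR 15 with 12: 15 XOR 12 = 3
Nim-value = 3

3


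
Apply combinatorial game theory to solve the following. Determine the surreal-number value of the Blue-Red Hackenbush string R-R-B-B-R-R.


Edges (from ground): R-R-B-B-R-R
By Berlekamp's sign-expansion rule, a Blue-Red Hackenbush stalk has the value of the surreal number whose sign sequence is the edge sequence with B -> + and R -> -.
Sign sequence: --++--
Trace the sign expansion in the surreal number tree, starting from 0:
Edge 1: R (sign -) -> bounds (-inf, 0), value = -1
Edge 2: R (sign -) -> bounds (-inf, -1), value = -2
Edge 3: B (sign +) -> bounds (-2, -1), value = -3/2
Edge 4: B (sign +) -> bounds (-3/2, -1), value = -5/4
Edge 5: R (sign -) -> bounds (-3/2, -5/4), value = -11/8
Edge 6: R (sign -) -> bounds (-3/2, -11/8), value = -23/16
Game value = -23/16

-23/16


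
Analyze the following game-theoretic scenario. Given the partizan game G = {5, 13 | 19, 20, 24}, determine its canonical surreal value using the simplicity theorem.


Left options: {5, 13}, max = 13
Right options: {19, 20, 24}, min = 19
All options are numbers and max(Left) < min(Right), so by the simplicity theorem the value is the simplest (earliest-born) number strictly between 13 and 19.
Integers 14 through 18 all lie strictly between 13 and 19.
Among integers, the simplest (lowest birthday = smallest |n|; 0 is born on day 0, +-n on day n) is 14.
No non-integer in the interval can be simpler: if x is a non-integer in the interval, then floor(x) or ceil(x) also lies in the interval (the interval contains an integer), and both are proper prefixes of x's sign expansion, i.e. born earlier. So the game value is 14.
Game value = 14

14


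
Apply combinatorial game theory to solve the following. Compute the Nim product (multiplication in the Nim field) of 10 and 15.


Nim multiplication is bilinear over XOR: (u XOR v) * w = (u*w) XOR (v*w).
So we split each operand into its bit components and XOR the pairwise Nim products.
10 = 2 + 8 (as XOR of powers of 2).
15 = 1 + 2 + 4 + 8 (as XOR of powers of 2).
Using the standard Nim-product table on single bits:
  2*2 = 3,   2*4 = 8,   2*8 = 12,
  4*4 = 6,   4*8 = 11,  8*8 = 13,
and  1*x = x (identity), k*l = l*k (commutative).
Pairwise Nim products:
  2 * 1 = 2
  2 * 2 = 3
  2 * 4 = 8
  2 * 8 = 12
  8 * 1 = 8
  8 * 2 = 12
  8 * 4 = 11
  8 * 8 = 13
XOR them: 2 XOR 3 XOR 8 XOR 12 XOR 8 XOR 12 XOR 11 XOR 13 = 7.
Result: 10 * 15 = 7 (in Nim).

7


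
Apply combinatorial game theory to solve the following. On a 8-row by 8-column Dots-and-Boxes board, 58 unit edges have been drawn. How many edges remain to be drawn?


Grid: 8 x 8 boxes, i.e. 9 rows and 9 columns of dots.
Horizontal edges: (rows + 1) * cols = 9 * 8 = 72
Vertical edges: rows * (cols + 1) = 8 * 9 = 72
Total edges: 72 + 72 = 144
Edges drawn: 58
Remaining: 144 - 58 = 86

86


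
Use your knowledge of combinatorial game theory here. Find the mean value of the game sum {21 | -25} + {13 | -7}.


G1 = {21 | -25}, G2 = {13 | -7}
Each is a switch {a | b} with numbers a > b; its mean value is (a + b)/2, and mean value is additive over game sums: m(G1 + G2) = m(G1) + m(G2).
Mean of G1 = (21 + (-25))/2 = -4/2 = -2
Mean of G2 = (13 + (-7))/2 = 6/2 = 3
Mean of G1 + G2 = -2 + 3 = 1

1


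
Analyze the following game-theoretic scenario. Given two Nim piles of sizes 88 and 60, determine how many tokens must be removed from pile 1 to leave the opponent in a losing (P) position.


Piles: 88 and 60
Current XOR: 88 XOR 60 = 100 (non-zero, so this is an N-position).
To make the XOR zero, we need to find a move that balances the piles.
For pile 1 (size 88): target = 88 XOR 100 = 60
We reduce pile 1 from 88 to 60.
Tokens removed: 88 - 60 = 28
Verification: 60 XOR 60 = 0

28


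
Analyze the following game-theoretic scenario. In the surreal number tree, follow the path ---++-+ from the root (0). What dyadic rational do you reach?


Sign expansion: ---++-+
Rule: track bounds (lo, hi), initially (-inf, +inf). On '+', the current value becomes lo and we move to the simplest number in (value, hi): value + 1 if hi = +inf, otherwise the midpoint (value + hi)/2. On '-', the current value becomes hi and we move to value - 1 if lo = -inf, otherwise the midpoint (lo + value)/2.
Start at 0.
Step 1: sign = -, move left. Bounds: (-inf, 0). Value = -1
Step 2: sign = -, move left. Bounds: (-inf, -1). Value = -2
Step 3: sign = -, move left. Bounds: (-inf, -2). Value = -3
Step 4: sign = +, move right. Bounds: (-3, -2). Value = -5/2
Step 5: sign = +, move right. Bounds: (-5/2, -2). Value = -9/4
Step 6: sign = -, move left. Bounds: (-5/2, -9/4). Value = -19/8
Step 7: sign = +, move right. Bounds: (-19/8, -9/4). Value = -37/16
The surreal number with sign expansion ---++-+ is -37/16.

-37/16


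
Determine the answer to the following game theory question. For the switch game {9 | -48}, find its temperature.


The game is {9 | -48}, a switch {a | b} with numbers a > b.
Cooling {a | b} by t gives {a - t | b + t}, which stops being hot when a - t = b + t, i.e. at t = (a - b)/2. So the temperature of a switch is (a - b)/2.
Temperature = (Left option - Right option) / 2
= (9 - (-48)) / 2
= 57 / 2
= 57/2

57/2


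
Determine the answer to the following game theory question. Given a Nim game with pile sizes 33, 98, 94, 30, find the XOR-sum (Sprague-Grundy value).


We need the XOR (exclusive or) of all pile sizes.
After XOR-ing pile 1 (size 33): 0 XOR 33 = 33
After XOR-ing pile 2 (size 98): 33 XOR 98 = 67
After XOR-ing pile 3 (size 94): 67 XOR 94 = 29
After XOR-ing pile 4 (size 30): 29 XOR 30 = 3
The Nim-value of this position is 3.

3


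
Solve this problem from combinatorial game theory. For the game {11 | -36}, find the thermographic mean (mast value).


Game = {11 | -36}, a switch {a | b} with numbers a > b.
Its thermograph has left wall a - t and right wall b + t, which meet at t = (a - b)/2, where both equal (a + b)/2. So the mast (mean value) is at (a + b)/2.
Mean = (11 + (-36))/2 = -25/2 = -25/2

-25/2


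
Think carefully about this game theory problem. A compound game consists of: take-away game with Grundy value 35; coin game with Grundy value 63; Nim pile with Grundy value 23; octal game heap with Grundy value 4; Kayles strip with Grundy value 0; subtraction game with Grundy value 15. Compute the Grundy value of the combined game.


By the Sprague-Grundy theorem, the Grundy value of a sum of games is the XOR of individual Grundy values.
take-away game: Grundy value = 35. Running XOR: 0 XOR 35 = 35
coin game: Grundy value = 63. Running XOR: 35 XOR 63 = 28
Nim pile: Grundy value = 23. Running XOR: 28 XOR 23 = 11
octal game heap: Grundy value = 4. Running XOR: 11 XOR 4 = 15
Kayles strip: Grundy value = 0. Running XOR: 15 XOR 0 = 15
subtraction game: Grundy value = 15. Running XOR: 15 XOR 15 = 0
The combined Grundy value is 0.

0


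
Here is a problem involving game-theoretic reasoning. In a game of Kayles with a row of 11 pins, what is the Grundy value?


Kayles: a move removes 1 or 2 adjacent pins from a contiguous row.
Removing pins from a row of k leaves two independent rows (a, b) with a + b = k - 1 (one pin) or a + b = k - 2 (two pins); an end removal gives a = 0.
By Sprague-Grundy, G(k) = mex{ G(a) XOR G(b) } over all these splits. G(0) = 0.
G(1): splits (0,0):0^0=0 -> mex({0}) = 1
G(2): splits (0,1):0^1=1 (0,0):0^0=0 -> mex({0, 1}) = 2
G(3): splits (0,2):0^2=2 (1,1):1^1=0 (0,1):0^1=1 -> mex({0, 1, 2}) = 3
G(4): splits (0,3):0^3=3 (1,2):1^2=3 (0,2):0^2=2 (1,1):1^1=0 -> mex({0, 2, 3}) = 1
G(5): splits (0,4):0^1=1 (1,3):1^3=2 (2,2):2^2=0 (0,3):0^3=3 (1,2):1^2=3 -> mex({0, 1, 2, 3}) = 4
G(6) = mex({0, 1, 2, 4}) = 3
G(7) = mex({0, 1, 3, 4, 5}) = 2
G(8) = mex({0, 2, 3, 5, 6}) = 1
G(9) = mex({0, 1, 2, 3, 6, 7}) = 4
G(10) = mex({0, 1, 3, 4, 5, 7}) = 2
G(11) = mex({0, 1, 2, 3, 4, 5}) = 6
Therefore G(11) = 6.

6


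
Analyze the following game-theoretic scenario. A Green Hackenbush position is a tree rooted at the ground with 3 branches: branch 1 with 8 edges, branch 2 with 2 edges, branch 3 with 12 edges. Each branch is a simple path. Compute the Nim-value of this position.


The tree has 3 branches from the ground vertex.
In Green Hackenbush, the Nim-value of a simple path of length k is k.
Branch 1: length 8, Nim-value = 8
Branch 2: length 2, Nim-value = 2
Branch 3: length 12, Nim-value = 12
Total Nim-value = XOR of all branch values:
0 XOR 8 = 8
8 XOR 2 = 10
10 XOR 12 = 6
Nim-value of the tree = 6

6


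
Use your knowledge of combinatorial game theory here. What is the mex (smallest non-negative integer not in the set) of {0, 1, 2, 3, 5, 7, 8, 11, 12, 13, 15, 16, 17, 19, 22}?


Set = {0, 1, 2, 3, 5, 7, 8, 11, 12, 13, 15, 16, 17, 19, 22}
0 is in the set.
1 is in the set.
2 is in the set.
3 is in the set.
4 is NOT in the set. This is the mex.
mex = 4

4


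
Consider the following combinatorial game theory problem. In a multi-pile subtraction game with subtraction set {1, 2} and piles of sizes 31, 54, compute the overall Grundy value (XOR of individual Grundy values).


Subtraction set: {1, 2}
For this subtraction set, G(n) = n mod 3 (period = max + 1 = 3).
Pile 1 (size 31): G(31) = 31 mod 3 = 1
Pile 2 (size 54): G(54) = 54 mod 3 = 0
Total Grundy value = XOR of all: 1 XOR 0 = 1

1


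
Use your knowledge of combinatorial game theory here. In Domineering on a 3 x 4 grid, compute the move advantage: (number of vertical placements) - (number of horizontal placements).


Board is 3 x 4 (rows x cols).
Left (vertical) placements: (rows-1) * cols = 2 * 4 = 8
Right (horizontal) placements: rows * (cols-1) = 3 * 3 = 9
Advantage = Left - Right = 8 - 9 = -1

-1


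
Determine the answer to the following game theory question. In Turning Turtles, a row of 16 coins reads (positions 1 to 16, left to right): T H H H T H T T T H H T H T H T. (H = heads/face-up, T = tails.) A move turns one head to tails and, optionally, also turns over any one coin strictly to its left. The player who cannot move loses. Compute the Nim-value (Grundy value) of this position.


Coins: T H H H T H T T T H H T H T H T
Key fact: a single head at position k behaves exactly like a Nim heap of size k (turning it to T and optionally flipping a coin at j < k corresponds to moving the heap from k to j, or to 0), and heads combine as a disjunctive sum (two heads at the same place would cancel, matching j XOR j = 0). So the Nim-value is the XOR of the 1-indexed positions of the heads.
Face-up positions (1-indexed): [2, 3, 4, 6, 10, 11, 13, 15]
XOR 0 with 2: 0 XOR 2 = 2
XOR 2 with 3: 2 XOR 3 = 1
XOR 1 with 4: 1 XOR 4 = 5
XOR 5 with 6: 5 XOR 6 = 3
XOR 3 with 10: 3 XOR 10 = 9
XOR 9 with 11: 9 XOR 11 = 2
XOR 2 with 13: 2 XOR 13 = 15
XOR 15 with 15: 15 XOR 15 = 0
Nim-value = 0

0


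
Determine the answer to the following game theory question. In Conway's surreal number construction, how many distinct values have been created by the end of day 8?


Day 0: {|} = 0 is born. Count = 1.
Day n: the number of surreal numbers born by day n is 2^(n+1) - 1.
By day 0: 2^1 - 1 = 1
By day 1: 2^2 - 1 = 3
By day 2: 2^3 - 1 = 7
By day 3: 2^4 - 1 = 15
By day 4: 2^5 - 1 = 31
By day 5: 2^6 - 1 = 63
By day 6: 2^7 - 1 = 127
By day 7: 2^8 - 1 = 255
By day 8: 2^9 - 1 = 511
By day 8: 511 surreal numbers.

511


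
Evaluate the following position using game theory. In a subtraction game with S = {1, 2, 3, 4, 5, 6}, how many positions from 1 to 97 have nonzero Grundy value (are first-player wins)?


Subtraction set S = {1, 2, 3, 4, 5, 6}, so G(n) = n mod 7.
G(n) = 0 when n is a multiple of 7.
Multiples of 7 in [1, 97]: 13
N-positions (nonzero Grundy) = 97 - 13 = 84

84


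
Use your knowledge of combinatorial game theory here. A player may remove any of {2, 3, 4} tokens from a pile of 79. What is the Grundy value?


The subtraction set is S = {2, 3, 4}.
G(k) = mex{ G(k - s) : s in S, s <= k }. We compute iteratively: G(0) = 0.
G(1) = mex({}) = 0
G(2) = mex({0}) = 1
G(3) = mex({0}) = 1
G(4) = mex({0, 1}) = 2
G(5) = mex({0, 1}) = 2
G(6) = mex({1, 2}) = 0
G(7) = mex({1, 2}) = 0
G(8) = mex({0, 2}) = 1
G(9) = mex({0, 2}) = 1
Observe that G(6)..G(9) = 0, 0, 1, 1 repeats G(0)..G(3) = 0, 0, 1, 1.
For k >= max(S) = 4, G(k) is determined by the previous 4 values G(k-4)..G(k-1); a window of 4 consecutive values has recurred shifted by 6, so by induction G(k + 6) = G(k) for all k >= 0: the sequence is periodic from the start with period 6.
One period: G(0..5) = 0, 0, 1, 1, 2, 2.
79 mod 6 = 1, so G(79) = G(1) = 0.

0


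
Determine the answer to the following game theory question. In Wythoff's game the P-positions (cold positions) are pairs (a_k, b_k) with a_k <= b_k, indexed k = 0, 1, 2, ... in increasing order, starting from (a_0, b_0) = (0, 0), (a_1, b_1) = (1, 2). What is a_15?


By Wythoff's theorem, a_k = floor(k * phi) and b_k = floor(k * phi^2) = a_k + k, where phi = (1 + sqrt(5))/2 is the golden ratio.
phi = (1 + sqrt(5))/2 = 1.618034
k = 15
k * phi = 15 * 1.618034 = 24.270510
a_15 = floor(k * phi) = 24

24


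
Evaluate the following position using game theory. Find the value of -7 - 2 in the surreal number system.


x = -7, y = 2
x - y = -7 - 2 = -9

-9


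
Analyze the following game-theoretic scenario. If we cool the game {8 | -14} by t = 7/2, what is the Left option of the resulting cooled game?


Original game: {8 | -14} (a switch {a | b} with a > b).
Cooling by t (for t below the temperature (a - b)/2 = 11) taxes each move by t: {a | b} cooled by t is {a - t | b + t}.
Cooling amount: t = 7/2
Cooled Left option: 8 - 7/2 = 9/2
Cooled Right option: -14 + 7/2 = -21/2
Cooled game: {9/2 | -21/2}
Left option = 9/2

9/2


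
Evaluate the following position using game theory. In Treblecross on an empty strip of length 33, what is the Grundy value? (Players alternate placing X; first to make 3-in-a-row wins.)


Treblecross: place X on empty cells; 3-in-a-row wins.
Playing within two cells of an existing X lets the opponent win at once, so sensible play treats the cells i-2..i+2 around each X as dead. The player left with no safe cell loses, so this is a normal-play take-away game on strips of safe cells.
Placing X at cell i (0-indexed) of a strip of k safe cells leaves independent strips of sizes max(0, i-2) and max(0, k-i-3). Hence G(k) = mex{ G(max(0,i-2)) XOR G(max(0,k-i-3)) : 0 <= i < k }, with G(0) = 0.
G(1): splits (0,0):0^0=0 -> mex({0}) = 1
G(2): splits (0,0):0^0=0 -> mex({0}) = 1
G(3): splits (0,0):0^0=0 -> mex({0}) = 1
G(4): splits (0,1):0^1=1 (0,0):0^0=0 -> mex({0, 1}) = 2
G(5): splits (0,2):0^1=1 (0,1):0^1=1 (0,0):0^0=0 -> mex({0, 1}) = 2
G(6) = mex({1}) = 0
G(7) = mex({0, 1, 2}) = 3
G(8) = mex({0, 1, 2}) = 3
G(9) = mex({0, 2}) = 1
G(10) = mex({0, 2, 3}) = 1
G(11) = mex({0, 3}) = 1
G(12) = mex({1, 3}) = 0
G(13) = mex({0, 1, 2, 3}) = 4
G(14) = mex({0, 1, 2}) = 3
G(15) = mex({0, 1, 2}) = 3
G(16) = mex({0, 1, 2, 4}) = 3
G(17) = mex({0, 1, 3, 4}) = 2
G(18) = mex({0, 1, 3, 4}) = 2
G(19) = mex({0, 1, 3, 5}) = 2
G(20) = mex({0, 1, 2, 3, 5}) = 4
G(21) = mex({0, 1, 2, 3, 5}) = 4
G(22) = mex({1, 2, 6}) = 0
G(23) = mex({0, 1, 2, 3, 4, 6}) = 5
G(24) = mex({0, 1, 2, 3, 4}) = 5
G(25) = mex({0, 1, 3, 4, 7}) = 2
G(26) = mex({0, 1, 3, 4, 5, 7}) = 2
G(27) = mex({0, 1, 3, 5}) = 2
G(28) = mex({0, 1, 2, 5}) = 3
G(29) = mex({0, 1, 2, 4, 5, 6}) = 3
G(30) = mex({1, 2, 4, 6}) = 0
G(31) = mex({0, 1, 2, 3, 4, 6}) = 5
G(32) = mex({1, 2, 3, 4, 7}) = 0
G(33) = mex({0, 3, 7}) = 1
Therefore G(33) = 1.

1


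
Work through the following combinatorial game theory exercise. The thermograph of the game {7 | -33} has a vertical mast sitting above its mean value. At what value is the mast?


Game = {7 | -33}, a switch {a | b} with numbers a > b.
Its thermograph has left wall a - t and right wall b + t, which meet at t = (a - b)/2, where both equal (a + b)/2. So the mast (mean value) is at (a + b)/2.
Mean = (7 + (-33))/2 = -26/2 = -13

-13


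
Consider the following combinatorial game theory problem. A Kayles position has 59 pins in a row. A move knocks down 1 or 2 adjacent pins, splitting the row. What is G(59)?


Kayles: a move removes 1 or 2 adjacent pins from a contiguous row.
Removing pins from a row of k leaves two independent rows (a, b) with a + b = k - 1 (one pin) or a + b = k - 2 (two pins); an end removal gives a = 0.
By Sprague-Grundy, G(k) = mex{ G(a) XOR G(b) } over all these splits. G(0) = 0.
G(1): splits (0,0):0^0=0 -> mex({0}) = 1
G(2): splits (0,1):0^1=1 (0,0):0^0=0 -> mex({0, 1}) = 2
G(3): splits (0,2):0^2=2 (1,1):1^1=0 (0,1):0^1=1 -> mex({0, 1, 2}) = 3
G(4): splits (0,3):0^3=3 (1,2):1^2=3 (0,2):0^2=2 (1,1):1^1=0 -> mex({0, 2, 3}) = 1
G(5): splits (0,4):0^1=1 (1,3):1^3=2 (2,2):2^2=0 (0,3):0^3=3 (1,2):1^2=3 -> mex({0, 1, 2, 3}) = 4
G(6) = mex({0, 1, 2, 4}) = 3
G(7) = mex({0, 1, 3, 4, 5}) = 2
G(8) = mex({0, 2, 3, 5, 6}) = 1
G(9) = mex({0, 1, 2, 3, 6, 7}) = 4
G(10) = mex({0, 1, 3, 4, 5, 7}) = 2
G(11) = mex({0, 1, 2, 3, 4, 5}) = 6
G(12) = mex({0, 1, 2, 3, 5, 6, 7}) = 4
G(13) = mex({0, 2, 3, 4, 6, 7}) = 1
G(14) = mex({0, 1, 4, 5, 6, 7}) = 2
G(15) = mex({0, 1, 2, 3, 4, 5, 6}) = 7
G(16) = mex({0, 2, 3, 5, 6, 7}) = 1
G(17) = mex({0, 1, 2, 3, 5, 6, 7}) = 4
G(18) = mex({0, 1, 2, 4, 5, 6}) = 3
G(19) = mex({0, 1, 3, 4, 5, 7}) = 2
G(20) = mex({0, 2, 3, 4, 5, 6, 7}) = 1
G(21) = mex({0, 1, 2, 3, 5, 6, 7}) = 4
G(22) = mex({0, 1, 2, 3, 4, 5, 7}) = 6
G(23) = mex({0, 1, 2, 3, 4, 5, 6}) = 7
G(24) = mex({0, 1, 2, 3, 5, 6, 7}) = 4
G(25) = mex({0, 2, 3, 4, 6, 7}) = 1
G(26) = mex({0, 1, 3, 4, 5, 6, 7}) = 2
G(27) = mex({0, 1, 2, 3, 4, 5, 6, 7}) = 8
G(28) = mex({0, 1, 2, 3, 4, 6, 7, 8}) = 5
G(29) = mex({0, 1, 2, 3, 5, 6, 7, 8, 9}) = 4
G(30) = mex({0, 1, 2, 3, 4, 5, 6, 9, 10}) = 7
G(31) = mex({0, 1, 3, 4, 5, 7, 10, 11}) = 2
G(32) = mex({0, 2, 3, 4, 5, 6, 7, 9, 11}) = 1
G(33) = mex({0, 1, 2, 3, 4, 5, 6, 7, 9, 12}) = 8
G(34) = mex({0, 1, 2, 3, 4, 5, 7, 8, 11, 12}) = 6
G(35) = mex({0, 1, 2, 3, 4, 5, 6, 8, 9, 10, 11}) = 7
G(36) = mex({0, 1, 2, 3, 5, 6, 7, 9, 10}) = 4
G(37) = mex({0, 2, 3, 4, 6, 7, 9, 10, 11, 12}) = 1
G(38) = mex({0, 1, 3, 4, 5, 6, 7, 9, 10, 11, 12}) = 2
G(39) = mex({0, 1, 2, 4, 5, 6, 7, 9, 10, 12, 14}) = 3
G(40) = mex({0, 2, 3, 4, 6, 7, 11, 12, 14}) = 1
G(41) = mex({0, 1, 2, 3, 5, 6, 7, 9, 10, 11, 12}) = 4
G(42) = mex({0, 1, 2, 3, 4, 5, 6, 9, 10}) = 7
G(43) = mex({0, 1, 3, 4, 5, 7, 9, 10, 12, 15}) = 2
G(44) = mex({0, 2, 3, 4, 5, 6, 7, 9, 10, 12, 15}) = 1
G(45) = mex({0, 1, 2, 3, 4, 5, 6, 7, 9, 10, 12, 14}) = 8
G(46) = mex({0, 1, 3, 4, 5, 7, 8, 11, 12, 14}) = 2
G(47) = mex({0, 1, 2, 3, 4, 5, 6, 8, 9, 10, 11, 12}) = 7
G(48) = mex({0, 1, 2, 3, 5, 6, 7, 9, 10}) = 4
G(49) = mex({0, 2, 3, 4, 6, 7, 9, 10, 11, 12, 15}) = 1
G(50) = mex({0, 1, 4, 5, 6, 7, 9, 11, 12, 14, 15}) = 2
G(51) = mex({0, 1, 2, 3, 4, 5, 6, 7, 9, 12, 14, 15}) = 8
G(52) = mex({0, 2, 3, 4, 5, 6, 7, 8, 11, 12, 15}) = 1
G(53) = mex({0, 1, 2, 3, 5, 6, 7, 8, 9, 10, 11, 12}) = 4
G(54) = mex({0, 1, 2, 3, 4, 5, 6, 9, 10}) = 7
G(55) = mex({0, 1, 3, 4, 5, 7, 9, 10, 11, 12}) = 2
G(56) = mex({0, 2, 3, 4, 5, 6, 7, 9, 10, 11, 12, 13, 14}) = 1
G(57) = mex({0, 1, 2, 3, 5, 6, 7, 9, 10, 12, 13, 14, 15}) = 4
G(58) = mex({0, 1, 3, 4, 5, 7, 11, 12, 14, 15}) = 2
G(59) = mex({0, 1, 2, 3, 4, 5, 6, 9, 10, 11, 12, 15}) = 7
Therefore G(59) = 7.

7


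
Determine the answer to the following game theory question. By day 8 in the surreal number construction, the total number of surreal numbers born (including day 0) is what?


Day 0: {|} = 0 is born. Count = 1.
Day n: the number of surreal numbers born by day n is 2^(n+1) - 1.
By day 0: 2^1 - 1 = 1
By day 1: 2^2 - 1 = 3
By day 2: 2^3 - 1 = 7
By day 3: 2^4 - 1 = 15
By day 4: 2^5 - 1 = 31
By day 5: 2^6 - 1 = 63
By day 6: 2^7 - 1 = 127
By day 7: 2^8 - 1 = 255
By day 8: 2^9 - 1 = 511
By day 8: 511 surreal numbers.

511


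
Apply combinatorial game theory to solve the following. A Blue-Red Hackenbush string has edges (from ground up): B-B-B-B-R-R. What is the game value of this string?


Edges (from ground): B-B-B-B-R-R
By Berlekamp's sign-expansion rule, a Blue-Red Hackenbush stalk has the value of the surreal number whose sign sequence is the edge sequence with B -> + and R -> -.
Sign sequence: ++++--
Trace the sign expansion in the surreal number tree, starting from 0:
Edge 1: B (sign +) -> bounds (0, +inf), value = 1
Edge 2: B (sign +) -> bounds (1, +inf), value = 2
Edge 3: B (sign +) -> bounds (2, +inf), value = 3
Edge 4: B (sign +) -> bounds (3, +inf), value = 4
Edge 5: R (sign -) -> bounds (3, 4), value = 7/2
Edge 6: R (sign -) -> bounds (3, 7/2), value = 13/4
Game value = 13/4

13/4


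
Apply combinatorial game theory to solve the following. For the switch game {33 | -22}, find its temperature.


The game is {33 | -22}, a switch {a | b} with numbers a > b.
Cooling {a | b} by t gives {a - t | b + t}, which stops being hot when a - t = b + t, i.e. at t = (a - b)/2. So the temperature of a switch is (a - b)/2.
Temperature = (Left option - Right option) / 2
= (33 - (-22)) / 2
= 55 / 2
= 55/2

55/2


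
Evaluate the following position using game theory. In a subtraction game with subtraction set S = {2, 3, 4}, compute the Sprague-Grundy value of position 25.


The subtraction set is S = {2, 3, 4}.
G(k) = mex{ G(k - s) : s in S, s <= k }. We compute iteratively: G(0) = 0.
G(1) = mex({}) = 0
G(2) = mex({0}) = 1
G(3) = mex({0}) = 1
G(4) = mex({0, 1}) = 2
G(5) = mex({0, 1}) = 2
G(6) = mex({1, 2}) = 0
G(7) = mex({1, 2}) = 0
G(8) = mex({0, 2}) = 1
G(9) = mex({0, 2}) = 1
Observe that G(6)..G(9) = 0, 0, 1, 1 repeats G(0)..G(3) = 0, 0, 1, 1.
For k >= max(S) = 4, G(k) is determined by the previous 4 values G(k-4)..G(k-1); a window of 4 consecutive values has recurred shifted by 6, so by induction G(k + 6) = G(k) for all k >= 0: the sequence is periodic from the start with period 6.
One period: G(0..5) = 0, 0, 1, 1, 2, 2.
25 mod 6 = 1, so G(25) = G(1) = 0.

0


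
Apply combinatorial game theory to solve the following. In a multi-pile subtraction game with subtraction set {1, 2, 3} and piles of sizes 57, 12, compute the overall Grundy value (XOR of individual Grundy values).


Subtraction set: {1, 2, 3}
For this subtraction set, G(n) = n mod 4 (period = max + 1 = 4).
Pile 1 (size 57): G(57) = 57 mod 4 = 1
Pile 2 (size 12): G(12) = 12 mod 4 = 0
Total Grundy value = XOR of all: 1 XOR 0 = 1

1


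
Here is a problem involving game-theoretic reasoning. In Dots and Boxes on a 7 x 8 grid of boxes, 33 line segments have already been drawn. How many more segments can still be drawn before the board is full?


Grid: 7 x 8 boxes, i.e. 8 rows and 9 columns of dots.
Horizontal edges: (rows + 1) * cols = 8 * 8 = 64
Vertical edges: rows * (cols + 1) = 7 * 9 = 63
Total edges: 64 + 63 = 127
Edges drawn: 33
Remaining: 127 - 33 = 94

94


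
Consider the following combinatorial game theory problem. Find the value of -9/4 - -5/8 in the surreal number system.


x = -9/4, y = -5/8
Converting to common denominator: 8
x = -18/8, y = -5/8
x - y = -9/4 - -5/8 = -13/8

-13/8


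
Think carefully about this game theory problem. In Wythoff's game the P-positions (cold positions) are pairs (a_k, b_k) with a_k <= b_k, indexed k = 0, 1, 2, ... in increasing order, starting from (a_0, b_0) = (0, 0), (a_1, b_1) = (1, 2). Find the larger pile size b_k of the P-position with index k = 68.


By Wythoff's theorem, a_k = floor(k * phi) and b_k = floor(k * phi^2) = a_k + k, where phi = (1 + sqrt(5))/2 is the golden ratio.
phi = (1 + sqrt(5))/2 = 1.618034
phi^2 = phi + 1 = 2.618034
k = 68
k * phi^2 = 68 * 2.618034 = 178.026311
b_68 = floor(k * phi^2) = 178 (check: a_68 + k = 110 + 68 = 178)

178


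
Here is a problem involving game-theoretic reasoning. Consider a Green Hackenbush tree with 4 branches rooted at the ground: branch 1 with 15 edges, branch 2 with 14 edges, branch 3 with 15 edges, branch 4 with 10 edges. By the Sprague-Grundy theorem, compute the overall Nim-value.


The tree has 4 branches from the ground vertex.
In Green Hackenbush, the Nim-value of a simple path of length k is k.
Branch 1: length 15, Nim-value = 15
Branch 2: length 14, Nim-value = 14
Branch 3: length 15, Nim-value = 15
Branch 4: length 10, Nim-value = 10
Total Nim-value = XOR of all branch values:
0 XOR 15 = 15
15 XOR 14 = 1
1 XOR 15 = 14
14 XOR 10 = 4
Nim-value of the tree = 4

4


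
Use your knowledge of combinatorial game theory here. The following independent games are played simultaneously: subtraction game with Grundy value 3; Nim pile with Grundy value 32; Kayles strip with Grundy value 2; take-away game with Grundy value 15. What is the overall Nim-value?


By the Sprague-Grundy theorem, the Grundy value of a sum of games is the XOR of individual Grundy values.
subtraction game: Grundy value = 3. Running XOR: 0 XOR 3 = 3
Nim pile: Grundy value = 32. Running XOR: 3 XOR 32 = 35
Kayles strip: Grundy value = 2. Running XOR: 35 XOR 2 = 33
take-away game: Grundy value = 15. Running XOR: 33 XOR 15 = 46
The combined Grundy value is 46.

46


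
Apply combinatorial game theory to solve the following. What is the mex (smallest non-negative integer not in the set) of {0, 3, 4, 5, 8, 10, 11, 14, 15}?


Set = {0, 3, 4, 5, 8, 10, 11, 14, 15}
0 is in the set.
1 is NOT in the set. This is the mex.
mex = 1

1


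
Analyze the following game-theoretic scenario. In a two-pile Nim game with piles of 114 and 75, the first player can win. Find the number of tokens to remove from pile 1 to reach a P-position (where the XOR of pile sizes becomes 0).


Piles: 114 and 75
Current XOR: 114 XOR 75 = 57 (non-zero, so this is an N-position).
To make the XOR zero, we need to find a move that balances the piles.
For pile 1 (size 114): target = 114 XOR 57 = 75
We reduce pile 1 from 114 to 75.
Tokens removed: 114 - 75 = 39
Verification: 75 XOR 75 = 0

39


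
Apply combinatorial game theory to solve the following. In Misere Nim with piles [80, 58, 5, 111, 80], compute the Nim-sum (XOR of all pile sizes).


We need the XOR (exclusive or) of all pile sizes.
After XOR-ing pile 1 (size 80): 0 XOR 80 = 80
After XOR-ing pile 2 (size 58): 80 XOR 58 = 106
After XOR-ing pile 3 (size 5): 106 XOR 5 = 111
After XOR-ing pile 4 (size 111): 111 XOR 111 = 0
After XOR-ing pile 5 (size 80): 0 XOR 80 = 80
The Nim-value of this position is 80.

80


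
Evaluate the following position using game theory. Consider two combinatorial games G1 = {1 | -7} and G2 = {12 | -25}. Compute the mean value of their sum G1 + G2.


G1 = {1 | -7}, G2 = {12 | -25}
Each is a switch {a | b} with numbers a > b; its mean value is (a + b)/2, and mean value is additive over game sums: m(G1 + G2) = m(G1) + m(G2).
Mean of G1 = (1 + (-7))/2 = -6/2 = -3
Mean of G2 = (12 + (-25))/2 = -13/2 = -13/2
Mean of G1 + G2 = -3 + -13/2 = -19/2

-19/2


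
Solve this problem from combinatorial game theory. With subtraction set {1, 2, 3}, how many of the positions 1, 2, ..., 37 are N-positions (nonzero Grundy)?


Subtraction set S = {1, 2, 3}, so G(n) = n mod 4.
G(n) = 0 when n is a multiple of 4.
Multiples of 4 in [1, 37]: 9
N-positions (nonzero Grundy) = 37 - 9 = 28

28


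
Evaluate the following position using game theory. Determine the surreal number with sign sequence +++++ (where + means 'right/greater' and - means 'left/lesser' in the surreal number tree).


Sign expansion: +++++
Rule: track bounds (lo, hi), initially (-inf, +inf). On '+', the current value becomes lo and we move to the simplest number in (value, hi): value + 1 if hi = +inf, otherwise the midpoint (value + hi)/2. On '-', the current value becomes hi and we move to value - 1 if lo = -inf, otherwise the midpoint (lo + value)/2.
Start at 0.
Step 1: sign = +, move right. Bounds: (0, +inf). Value = 1
Step 2: sign = +, move right. Bounds: (1, +inf). Value = 2
Step 3: sign = +, move right. Bounds: (2, +inf). Value = 3
Step 4: sign = +, move right. Bounds: (3, +inf). Value = 4
Step 5: sign = +, move right. Bounds: (4, +inf). Value = 5
The surreal number with sign expansion +++++ is 5.

5


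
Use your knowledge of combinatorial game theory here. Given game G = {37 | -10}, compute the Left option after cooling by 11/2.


Original game: {37 | -10} (a switch {a | b} with a > b).
Cooling by t (for t below the temperature (a - b)/2 = 47/2) taxes each move by t: {a | b} cooled by t is {a - t | b + t}.
Cooling amount: t = 11/2
Cooled Left option: 37 - 11/2 = 63/2
Cooled Right option: -10 + 11/2 = -9/2
Cooled game: {63/2 | -9/2}
Left option = 63/2

63/2


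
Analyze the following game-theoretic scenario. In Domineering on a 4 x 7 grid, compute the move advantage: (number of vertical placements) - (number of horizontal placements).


Board is 4 x 7 (rows x cols).
Left (vertical) placements: (rows-1) * cols = 3 * 7 = 21
Right (horizontal) placements: rows * (cols-1) = 4 * 6 = 24
Advantage = Left - Right = 21 - 24 = -3

-3


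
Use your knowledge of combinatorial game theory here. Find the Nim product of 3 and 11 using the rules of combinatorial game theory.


Nim multiplication is bilinear over XOR: (u XOR v) * w = (u*w) XOR (v*w).
So we split each operand into its bit components and XOR the pairwise Nim products.
3 = 1 + 2 (as XOR of powers of 2).
11 = 1 + 2 + 8 (as XOR of powers of 2).
Using the standard Nim-product table on single bits:
  2*2 = 3,   2*4 = 8,   2*8 = 12,
  4*4 = 6,   4*8 = 11,  8*8 = 13,
and  1*x = x (identity), k*l = l*k (commutative).
Pairwise Nim products:
  1 * 1 = 1
  1 * 2 = 2
  1 * 8 = 8
  2 * 1 = 2
  2 * 2 = 3
  2 * 8 = 12
XOR them: 1 XOR 2 XOR 8 XOR 2 XOR 3 XOR 12 = 6.
Result: 3 * 11 = 6 (in Nim).

6


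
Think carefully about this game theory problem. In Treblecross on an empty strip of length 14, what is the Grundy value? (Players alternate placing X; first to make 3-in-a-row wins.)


Treblecross: place X on empty cells; 3-in-a-row wins.
Playing within two cells of an existing X lets the opponent win at once, so sensible play treats the cells i-2..i+2 around each X as dead. The player left with no safe cell loses, so this is a normal-play take-away game on strips of safe cells.
Placing X at cell i (0-indexed) of a strip of k safe cells leaves independent strips of sizes max(0, i-2) and max(0, k-i-3). Hence G(k) = mex{ G(max(0,i-2)) XOR G(max(0,k-i-3)) : 0 <= i < k }, with G(0) = 0.
G(1): splits (0,0):0^0=0 -> mex({0}) = 1
G(2): splits (0,0):0^0=0 -> mex({0}) = 1
G(3): splits (0,0):0^0=0 -> mex({0}) = 1
G(4): splits (0,1):0^1=1 (0,0):0^0=0 -> mex({0, 1}) = 2
G(5): splits (0,2):0^1=1 (0,1):0^1=1 (0,0):0^0=0 -> mex({0, 1}) = 2
G(6) = mex({1}) = 0
G(7) = mex({0, 1, 2}) = 3
G(8) = mex({0, 1, 2}) = 3
G(9) = mex({0, 2}) = 1
G(10) = mex({0, 2, 3}) = 1
G(11) = mex({0, 3}) = 1
G(12) = mex({1, 3}) = 0
G(13) = mex({0, 1, 2, 3}) = 4
G(14) = mex({0, 1, 2}) = 3
Therefore G(14) = 3.

3


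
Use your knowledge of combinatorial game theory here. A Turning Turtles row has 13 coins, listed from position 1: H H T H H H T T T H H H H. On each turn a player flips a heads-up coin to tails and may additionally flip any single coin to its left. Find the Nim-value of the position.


Coins: H H T H H H T T T H H H H
Key fact: a single head at position k behaves exactly like a Nim heap of size k (turning it to T and optionally flipping a coin at j < k corresponds to moving the heap from k to j, or to 0), and heads combine as a disjunctive sum (two heads at the same place would cancel, matching j XOR j = 0). So the Nim-value is the XOR of the 1-indexed positions of the heads.
Face-up positions (1-indexed): [1, 2, 4, 5, 6, 10, 11, 12, 13]
XOR 0 with 1: 0 XOR 1 = 1
XOR 1 with 2: 1 XOR 2 = 3
XOR 3 with 4: 3 XOR 4 = 7
XOR 7 with 5: 7 XOR 5 = 2
XOR 2 with 6: 2 XOR 6 = 4
XOR 4 with 10: 4 XOR 10 = 14
XOR 14 with 11: 14 XOR 11 = 5
XOR 5 with 12: 5 XOR 12 = 9
XOR 9 with 13: 9 XOR 13 = 4
Nim-value = 4

4
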